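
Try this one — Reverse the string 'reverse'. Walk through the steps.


Reverse 'reverse' character by character: 'esrever'.

esrever


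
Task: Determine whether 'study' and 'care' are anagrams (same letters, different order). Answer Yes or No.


Sorted letters of 'study': 'dstuy'
Sorted letters of 'care': 'acer'
They do not match.

No


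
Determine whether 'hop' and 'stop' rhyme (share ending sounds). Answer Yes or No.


Rime (stressed vowel + following sounds) of 'hop': -op = /ɒp/
Rime of 'stop': -op = /ɒp/
/ɒp/ and /ɒp/ are the same ending sound, so the words rhyme.

Yes


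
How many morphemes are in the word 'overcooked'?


Decomposition: over- (prefix) + cook (root) + -ed (suffix) = 3 morpheme(s)

3 morphemes


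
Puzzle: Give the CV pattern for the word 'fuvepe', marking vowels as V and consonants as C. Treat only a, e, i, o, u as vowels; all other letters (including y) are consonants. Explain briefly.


Letter mapping: f = C, u = V, v = C, e = V, p = C, e = V.

CVCVCV


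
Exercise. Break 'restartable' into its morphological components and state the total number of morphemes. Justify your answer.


Step 1: Identify prefix: 're' (meaning: again)
Step 2: Identify root: 'start'
Step 3: Identify suffix(es): 'able'
Decomposition: re- (prefix: again) + start (root) + -able (suffix: capable of)
Total morphemes: 3

3 morphemes (re- (prefix: again) + start (root) + -able (suffix: capable of))


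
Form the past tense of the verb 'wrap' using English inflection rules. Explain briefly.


Apply rule: Double final consonant and add -ed. 'wrap' becomes 'wrapped'.

wrapped


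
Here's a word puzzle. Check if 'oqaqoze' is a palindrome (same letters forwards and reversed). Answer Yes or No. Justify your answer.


Forward: 'oqaqoze'
Reversed: 'ezoqaqo'
They differ.

No


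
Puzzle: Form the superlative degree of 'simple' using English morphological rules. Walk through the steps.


Apply superlative formation (ends in e: add -st): 'simple' -> 'simplest'.

simplest


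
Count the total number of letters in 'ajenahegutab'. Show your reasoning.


Spell out 'ajenahegutab' and number each letter: a(1), j(2), e(3), n(4), a(5), h(6), e(7), g(8), u(9), t(10), a(11), b(12). Total: 12 letters.

12


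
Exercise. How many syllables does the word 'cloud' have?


Break 'cloud' into syllables: cloud -> cloud = 1 syllable

1 syllable


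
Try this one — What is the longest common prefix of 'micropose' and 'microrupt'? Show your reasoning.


Compare from the start: 5 characters match: 'micro'. Mismatch at position 6: 'p' vs 'r'.

micro


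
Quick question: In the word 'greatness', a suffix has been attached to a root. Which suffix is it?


The word 'greatness' = 'great' (root) + '-ness' (suffix). The suffix is '-ness'.

ness


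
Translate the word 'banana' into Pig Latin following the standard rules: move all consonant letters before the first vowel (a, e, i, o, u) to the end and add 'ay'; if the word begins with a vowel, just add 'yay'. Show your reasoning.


'banana': move consonant cluster 'b' to end and add 'ay': 'ananabay'.

ananabay


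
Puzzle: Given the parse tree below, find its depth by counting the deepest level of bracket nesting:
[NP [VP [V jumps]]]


Count bracket nesting levels:
'[' at pos 0: depth = 1
'[' at pos 4: depth = 2
'[' at pos 8: depth = 3
Maximum depth reached: 3

3


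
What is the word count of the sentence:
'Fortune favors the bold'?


Split into words: Fortune | favors | the | bold = 4 words.

4


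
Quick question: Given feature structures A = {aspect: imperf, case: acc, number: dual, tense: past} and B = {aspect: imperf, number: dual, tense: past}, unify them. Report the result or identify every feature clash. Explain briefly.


Compare features:
aspect: A=imperf vs B=imperf -> unified: imperf
case: A=acc vs B=_ -> unified: acc
number: A=dual vs B=dual -> unified: dual
tense: A=past vs B=past -> unified: past
No clashes found.

Unified: {aspect: imperf, case: acc, number: dual, tense: past}


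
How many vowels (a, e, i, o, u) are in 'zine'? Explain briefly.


Vowels in 'zine': i, e = 2 vowels.

2


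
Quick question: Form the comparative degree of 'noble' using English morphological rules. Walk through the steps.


Apply comparative formation (ends in e: add -r): 'noble' -> 'nobler'.

nobler


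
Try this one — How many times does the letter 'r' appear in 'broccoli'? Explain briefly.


Letter 'r' in 'broccoli': found at position(s) 2 = 1 occurrence(s).

1


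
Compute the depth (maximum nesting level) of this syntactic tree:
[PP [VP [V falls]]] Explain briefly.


Count bracket nesting levels:
'[' at pos 0: depth = 1
'[' at pos 4: depth = 2
'[' at pos 8: depth = 3
Maximum depth reached: 3

3


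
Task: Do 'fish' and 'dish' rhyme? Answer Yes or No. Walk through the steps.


Rime (stressed vowel + following sounds) of 'fish': -ish = /ɪʃ/
Rime of 'dish': -ish = /ɪʃ/
/ɪʃ/ and /ɪʃ/ are the same ending sound, so the words rhyme.

Yes


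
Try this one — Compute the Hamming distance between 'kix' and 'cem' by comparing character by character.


Alignment:
Position 1: 'k' vs 'c' = DIFFER
Position 2: 'i' vs 'e' = DIFFER
Position 3: 'x' vs 'm' = DIFFER
Total differences: 3

3


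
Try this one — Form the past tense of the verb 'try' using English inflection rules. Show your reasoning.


Apply rule: Change -y to -ied. 'try' becomes 'tried'.

tried


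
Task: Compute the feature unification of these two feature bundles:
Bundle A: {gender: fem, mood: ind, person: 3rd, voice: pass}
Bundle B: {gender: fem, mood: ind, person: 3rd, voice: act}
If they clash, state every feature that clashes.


Compare features:
gender: A=fem vs B=fem -> unified: fem
mood: A=ind vs B=ind -> unified: ind
person: A=3rd vs B=3rd -> unified: 3rd
voice: A=pass vs B=act -> CLASH
Clash detected on feature 'voice' (pass vs act); unification fails.

CLASH on 'voice' (pass vs act)


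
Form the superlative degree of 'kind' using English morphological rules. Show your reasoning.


Apply superlative formation (add -est): 'kind' -> 'kindest'.

kindest


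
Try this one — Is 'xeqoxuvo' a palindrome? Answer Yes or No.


Forward: 'xeqoxuvo'
Reversed: 'ovuxoqex'
They differ.

No


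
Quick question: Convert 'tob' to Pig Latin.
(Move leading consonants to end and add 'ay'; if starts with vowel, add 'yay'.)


'tob': move consonant cluster 't' to end and add 'ay': 'obtay'.

obtay


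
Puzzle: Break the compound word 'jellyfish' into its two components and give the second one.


Split 'jellyfish' into 'jelly' + 'fish'. The second part is 'fish'.

fish


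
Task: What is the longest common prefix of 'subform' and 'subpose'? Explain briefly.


Compare from the start: 3 characters match: 'sub'. Mismatch at position 4: 'f' vs 'p'.

sub


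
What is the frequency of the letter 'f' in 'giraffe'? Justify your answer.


Letter 'f' in 'giraffe': found at position(s) 5, 6 = 2 occurrence(s).

2


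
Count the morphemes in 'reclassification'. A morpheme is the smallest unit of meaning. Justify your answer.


Decomposition: re- (prefix) + class (root) + -ify (suffix) + -ation (suffix) = 4 morpheme(s)

4 morphemes


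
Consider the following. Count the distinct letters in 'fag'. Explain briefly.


Unique letters in 'fag': {a, f, g} = 3 distinct letters.

3


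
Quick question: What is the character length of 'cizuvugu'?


Spell out 'cizuvugu' and number each letter: c(1), i(2), z(3), u(4), v(5), u(6), g(7), u(8). Total: 8 letters.

8


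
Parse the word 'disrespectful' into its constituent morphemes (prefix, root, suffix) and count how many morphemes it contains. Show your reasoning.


Step 1: Identify prefix: 'dis' (meaning: not/apart)
Step 2: Identify root: 'respect'
Step 3: Identify suffix(es): 'ful'
Decomposition: dis- (prefix: not/apart) + respect (root) + -ful (suffix: full of)
Total morphemes: 3

3 morphemes (dis- (prefix: not/apart) + respect (root) + -ful (suffix: full of))


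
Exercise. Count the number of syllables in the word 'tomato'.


Break 'tomato' into syllables: to-ma-to -> to | ma | to = 3 syllables

3 syllables


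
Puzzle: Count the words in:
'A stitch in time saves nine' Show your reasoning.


Split into words: A | stitch | in | time | saves | nine = 6 words.

6


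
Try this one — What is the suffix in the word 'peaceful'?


The word 'peaceful' = 'peace' (root) + '-ful' (suffix). The suffix is '-ful'.

ful


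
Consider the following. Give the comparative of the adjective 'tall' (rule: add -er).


Apply comparative formation (add -er): 'tall' -> 'taller'.

taller


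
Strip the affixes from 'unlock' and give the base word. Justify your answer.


Remove prefix 'un' from 'unlock' to get root 'lock'.

lock


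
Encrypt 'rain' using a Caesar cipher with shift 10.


Shift each letter by 10: r -> b, a -> k, i -> s, n -> x. Result: 'bksx'.

bksx


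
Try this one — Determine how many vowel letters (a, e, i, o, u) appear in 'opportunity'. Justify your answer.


Vowels in 'opportunity': o, o, u, i = 4 vowels.

4


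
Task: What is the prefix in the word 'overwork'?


The word 'overwork' = 'over' (prefix) + 'work' (root). The prefix is 'over'.

over


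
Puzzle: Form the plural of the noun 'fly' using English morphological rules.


Apply rule: Change -y to -ies (consonant + y). 'fly' becomes 'flies'.

flies


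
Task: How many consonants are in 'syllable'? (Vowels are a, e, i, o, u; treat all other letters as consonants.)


Consonants in 'syllable': s, y, l, l, b, l = 6 consonants.

6


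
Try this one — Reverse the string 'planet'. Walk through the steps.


Reverse 'planet' character by character: 'tenalp'.

tenalp


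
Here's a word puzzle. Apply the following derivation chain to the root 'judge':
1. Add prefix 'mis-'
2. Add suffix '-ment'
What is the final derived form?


Step 1: Add prefix 'mis-' to 'judge' = 'misjudge'
Step 2: Add suffix '-ment' to 'misjudge' = 'misjudgment'

misjudgment


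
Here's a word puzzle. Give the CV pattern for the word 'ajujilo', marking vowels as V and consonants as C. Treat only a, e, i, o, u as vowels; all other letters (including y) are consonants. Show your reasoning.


Letter mapping: a = V, j = C, u = V, j = C, i = V, l = C, o = V.

VCVCVCV


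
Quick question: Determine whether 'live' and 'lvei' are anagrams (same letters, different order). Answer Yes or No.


Sorted letters of 'live': 'eilv'
Sorted letters of 'lvei': 'eilv'
They match.

Yes


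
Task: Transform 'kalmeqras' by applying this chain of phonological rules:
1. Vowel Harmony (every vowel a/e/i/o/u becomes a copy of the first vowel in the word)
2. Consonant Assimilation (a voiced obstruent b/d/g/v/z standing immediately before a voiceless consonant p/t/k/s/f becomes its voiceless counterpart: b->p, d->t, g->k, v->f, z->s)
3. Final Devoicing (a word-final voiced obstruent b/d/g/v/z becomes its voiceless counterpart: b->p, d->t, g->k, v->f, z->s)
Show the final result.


Starting form: 'kalmeqras'
Rule 1: Vowel Harmony: all vowels become 'a' (matching first vowel). 'kalmeqras' -> 'kalmaqras'
Rule 2: Consonant Assimilation: no voiced obstruent (b/d/g/v/z) stands immediately before a voiceless consonant (p/t/k/s/f). No change.
Rule 3: Final Devoicing: final consonant 's' is not one of the voiced obstruents b/d/g/v/z. No change.
Final form: 'kalmaqras'

kalmaqras


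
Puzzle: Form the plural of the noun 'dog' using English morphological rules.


Apply rule: Add -s. 'dog' becomes 'dogs'.

dogs


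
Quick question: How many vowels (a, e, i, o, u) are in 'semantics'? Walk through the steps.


Vowels in 'semantics': e, a, i = 3 vowels.

3


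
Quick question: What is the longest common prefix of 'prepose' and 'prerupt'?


Compare from the start: 3 characters match: 'pre'. Mismatch at position 4: 'p' vs 'r'.

pre


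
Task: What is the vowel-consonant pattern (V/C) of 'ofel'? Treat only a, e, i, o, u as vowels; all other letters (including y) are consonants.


Letter mapping: o = V, f = C, e = V, l = C.

VCVC


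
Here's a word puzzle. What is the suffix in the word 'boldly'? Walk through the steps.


The word 'boldly' = 'bold' (root) + '-ly' (suffix). The suffix is '-ly'.

ly


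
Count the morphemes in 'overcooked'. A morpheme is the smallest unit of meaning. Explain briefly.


Decomposition: over- (prefix) + cook (root) + -ed (suffix) = 3 morpheme(s)

3 morphemes


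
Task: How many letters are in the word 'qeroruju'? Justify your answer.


Spell out 'qeroruju' and number each letter: q(1), e(2), r(3), o(4), r(5), u(6), j(7), u(8). Total: 8 letters.

8


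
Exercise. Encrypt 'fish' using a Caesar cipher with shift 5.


Shift each letter by 5: f -> k, i -> n, s -> x, h -> m. Result: 'knxm'.

knxm


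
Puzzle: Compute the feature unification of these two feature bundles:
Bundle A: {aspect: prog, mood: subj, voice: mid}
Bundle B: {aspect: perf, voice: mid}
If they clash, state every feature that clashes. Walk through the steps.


Compare features:
aspect: A=prog vs B=perf -> CLASH
mood: A=subj vs B=_ -> unified: subj
voice: A=mid vs B=mid -> unified: mid
Clash detected on feature 'aspect' (prog vs perf); unification fails.

CLASH on 'aspect' (prog vs perf)


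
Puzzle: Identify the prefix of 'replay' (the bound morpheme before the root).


The word 'replay' = 're' (prefix) + 'play' (root). The prefix is 're'.

re


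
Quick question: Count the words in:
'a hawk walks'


Split into words: a | hawk | walks = 3 words.

3


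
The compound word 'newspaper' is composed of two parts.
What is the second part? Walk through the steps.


Split 'newspaper' into 'news' + 'paper'. The second part is 'paper'.

paper


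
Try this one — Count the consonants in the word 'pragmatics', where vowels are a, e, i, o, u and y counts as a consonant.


Consonants in 'pragmatics': p, r, g, m, t, c, s = 7 consonants.

7


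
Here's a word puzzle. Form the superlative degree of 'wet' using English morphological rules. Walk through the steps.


Apply superlative formation (double final consonant, add -est): 'wet' -> 'wettest'.

wettest


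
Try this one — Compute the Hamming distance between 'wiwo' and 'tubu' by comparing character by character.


Alignment:
Position 1: 'w' vs 't' = DIFFER
Position 2: 'i' vs 'u' = DIFFER
Position 3: 'w' vs 'b' = DIFFER
Position 4: 'o' vs 'u' = DIFFER
Total differences: 4

4


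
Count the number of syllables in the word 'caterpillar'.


Break 'caterpillar' into syllables: cat-er-pil-lar -> cat | er | pil | lar = 4 syllables

4 syllables


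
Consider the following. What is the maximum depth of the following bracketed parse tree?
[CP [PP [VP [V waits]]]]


Count bracket nesting levels:
'[' at pos 0: depth = 1
'[' at pos 4: depth = 2
'[' at pos 8: depth = 3
'[' at pos 12: depth = 4
Maximum depth reached: 4

4


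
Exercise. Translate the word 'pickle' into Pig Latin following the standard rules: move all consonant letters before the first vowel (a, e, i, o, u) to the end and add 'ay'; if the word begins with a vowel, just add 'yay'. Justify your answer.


'pickle': move consonant cluster 'p' to end and add 'ay': 'icklepay'.

icklepay


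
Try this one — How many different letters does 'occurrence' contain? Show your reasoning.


Unique letters in 'occurrence': {c, e, n, o, r, u} = 6 distinct letters.

6


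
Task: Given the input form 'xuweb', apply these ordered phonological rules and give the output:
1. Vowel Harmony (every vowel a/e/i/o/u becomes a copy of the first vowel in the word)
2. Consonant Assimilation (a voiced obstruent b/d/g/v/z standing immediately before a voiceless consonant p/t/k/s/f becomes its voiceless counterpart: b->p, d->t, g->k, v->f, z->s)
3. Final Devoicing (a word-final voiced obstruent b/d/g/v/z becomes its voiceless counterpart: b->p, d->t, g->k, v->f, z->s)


Starting form: 'xuweb'
Rule 1: Vowel Harmony: all vowels become 'u' (matching first vowel). 'xuweb' -> 'xuwub'
Rule 2: Consonant Assimilation: no voiced obstruent (b/d/g/v/z) stands immediately before a voiceless consonant (p/t/k/s/f). No change.
Rule 3: Final Devoicing: word-final voiced obstruent 'b' becomes voiceless 'p'. 'xuwub' -> 'xuwup'
Final form: 'xuwup'

xuwup


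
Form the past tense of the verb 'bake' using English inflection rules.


Apply rule: Add -d (word ends in -e). 'bake' becomes 'baked'.

baked


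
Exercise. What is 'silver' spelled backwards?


Reverse 'silver' character by character: 'revlis'.

revlis


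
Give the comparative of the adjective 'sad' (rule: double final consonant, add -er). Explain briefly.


Apply comparative formation (double final consonant, add -er): 'sad' -> 'sadder'.

sadder


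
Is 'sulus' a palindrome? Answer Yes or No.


Forward: 'sulus'
Reversed: 'sulus'
They are identical.

Yes


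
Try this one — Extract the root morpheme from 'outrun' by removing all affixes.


Remove prefix 'out' from 'outrun' to get root 'run'.

run


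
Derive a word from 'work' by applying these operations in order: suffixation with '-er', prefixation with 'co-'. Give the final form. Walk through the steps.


Step 1: Add suffix '-er' to 'work' = 'worker'
Step 2: Add prefix 'co-' to 'worker' = 'coworker'

coworker


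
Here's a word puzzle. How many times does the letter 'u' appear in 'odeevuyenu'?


Letter 'u' in 'odeevuyenu': found at position(s) 6, 10 = 2 occurrence(s).

2


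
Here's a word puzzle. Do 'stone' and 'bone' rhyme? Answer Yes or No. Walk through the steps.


Rime (stressed vowel + following sounds) of 'stone': -one = /oʊn/
Rime of 'bone': -one = /oʊn/
/oʊn/ and /oʊn/ are the same ending sound, so the words rhyme.

Yes


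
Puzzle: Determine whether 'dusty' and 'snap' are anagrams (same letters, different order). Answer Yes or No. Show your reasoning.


Sorted letters of 'dusty': 'dstuy'
Sorted letters of 'snap': 'anps'
They do not match.

No


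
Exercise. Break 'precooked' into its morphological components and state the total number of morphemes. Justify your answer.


Step 1: Identify prefix: 'pre' (meaning: before)
Step 2: Identify root: 'cook'
Step 3: Identify suffix(es): 'ed'
Decomposition: pre- (prefix: before) + cook (root) + -ed (suffix: past)
Total morphemes: 3

3 morphemes (pre- (prefix: before) + cook (root) + -ed (suffix: past))


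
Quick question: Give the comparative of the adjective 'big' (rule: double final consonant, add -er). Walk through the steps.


Apply comparative formation (double final consonant, add -er): 'big' -> 'bigger'.

bigger


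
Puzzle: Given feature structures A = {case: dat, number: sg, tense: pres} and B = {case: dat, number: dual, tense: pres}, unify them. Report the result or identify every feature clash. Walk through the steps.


Compare features:
case: A=dat vs B=dat -> unified: dat
number: A=sg vs B=dual -> CLASH
tense: A=pres vs B=pres -> unified: pres
Clash detected on feature 'number' (sg vs dual); unification fails.

CLASH on 'number' (sg vs dual)


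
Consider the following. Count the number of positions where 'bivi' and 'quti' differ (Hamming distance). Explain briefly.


Alignment:
Position 1: 'b' vs 'q' = DIFFER
Position 2: 'i' vs 'u' = DIFFER
Position 3: 'v' vs 't' = DIFFER
Position 4: 'i' vs 'i' = match
Total differences: 3

3


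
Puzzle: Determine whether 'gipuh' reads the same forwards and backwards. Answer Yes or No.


Forward: 'gipuh'
Reversed: 'hupig'
They differ.

No


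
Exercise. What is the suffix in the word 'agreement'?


The word 'agreement' = 'agree' (root) + '-ment' (suffix). The suffix is '-ment'.

ment


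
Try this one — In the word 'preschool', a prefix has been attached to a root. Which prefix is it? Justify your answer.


The word 'preschool' = 'pre' (prefix) + 'school' (root). The prefix is 'pre'.

pre


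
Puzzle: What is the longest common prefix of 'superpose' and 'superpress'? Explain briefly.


Compare from the start: 6 characters match: 'superp'. Mismatch at position 7: 'o' vs 'r'.

superp


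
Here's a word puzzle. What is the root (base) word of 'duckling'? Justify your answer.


Remove suffix '-ling' from 'duckling' to get root 'duck'.

duck


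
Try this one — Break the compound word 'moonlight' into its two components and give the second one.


Split 'moonlight' into 'moon' + 'light'. The second part is 'light'.

light


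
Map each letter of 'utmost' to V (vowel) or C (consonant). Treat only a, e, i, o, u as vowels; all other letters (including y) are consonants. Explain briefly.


Letter mapping: u = V, t = C, m = C, o = V, s = C, t = C.

VCCVCC


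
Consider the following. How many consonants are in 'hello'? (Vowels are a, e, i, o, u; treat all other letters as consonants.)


Consonants in 'hello': h, l, l = 3 consonants.

3


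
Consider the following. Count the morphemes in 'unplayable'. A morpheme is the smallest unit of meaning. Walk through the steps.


Decomposition: un- (prefix) + play (root) + -able (suffix) = 3 morpheme(s)

3 morphemes


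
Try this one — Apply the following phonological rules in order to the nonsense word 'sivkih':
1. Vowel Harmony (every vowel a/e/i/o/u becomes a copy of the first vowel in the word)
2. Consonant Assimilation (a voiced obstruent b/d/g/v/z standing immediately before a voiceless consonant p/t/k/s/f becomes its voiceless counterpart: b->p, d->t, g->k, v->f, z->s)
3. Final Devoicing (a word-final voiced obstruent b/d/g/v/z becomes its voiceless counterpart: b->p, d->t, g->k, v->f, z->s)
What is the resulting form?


Starting form: 'sivkih'
Rule 1: Vowel Harmony: all vowels already match. No change.
Rule 2: Consonant Assimilation: voiced obstruent before voiceless consonant becomes voiceless ('vk' -> 'fk'). 'sivkih' -> 'sifkih'
Rule 3: Final Devoicing: final consonant 'h' is not one of the voiced obstruents b/d/g/v/z. No change.
Final form: 'sifkih'

sifkih


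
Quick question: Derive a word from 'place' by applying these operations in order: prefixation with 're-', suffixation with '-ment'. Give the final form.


Step 1: Add prefix 're-' to 'place' = 'replace'
Step 2: Add suffix '-ment' to 'replace' = 'replacement'

replacement


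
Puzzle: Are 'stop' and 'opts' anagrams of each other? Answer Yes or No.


Sorted letters of 'stop': 'opst'
Sorted letters of 'opts': 'opst'
They match.

Yes


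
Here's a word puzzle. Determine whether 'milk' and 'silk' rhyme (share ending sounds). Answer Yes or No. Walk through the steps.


Rime (stressed vowel + following sounds) of 'milk': -ilk = /ɪlk/
Rime of 'silk': -ilk = /ɪlk/
/ɪlk/ and /ɪlk/ are the same ending sound, so the words rhyme.

Yes


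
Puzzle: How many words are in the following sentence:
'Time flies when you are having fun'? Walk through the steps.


Split into words: Time | flies | when | you | are | having | fun = 7 words.

7


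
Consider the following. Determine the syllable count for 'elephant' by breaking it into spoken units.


Break 'elephant' into syllables: el-e-phant -> el | e | phant = 3 syllables

3 syllables


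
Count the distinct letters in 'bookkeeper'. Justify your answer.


Unique letters in 'bookkeeper': {b, e, k, o, p, r} = 6 distinct letters.

6


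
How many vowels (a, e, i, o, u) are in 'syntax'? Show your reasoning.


Vowels in 'syntax': a = 1 vowels.

1


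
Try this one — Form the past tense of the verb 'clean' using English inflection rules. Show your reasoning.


Apply rule: Add -ed. 'clean' becomes 'cleaned'.

cleaned


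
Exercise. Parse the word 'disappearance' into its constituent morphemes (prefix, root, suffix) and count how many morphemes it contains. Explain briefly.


Step 1: Identify prefix: 'dis' (meaning: not/apart)
Step 2: Identify root: 'appear'
Step 3: Identify suffix(es): 'ance'
Decomposition: dis- (prefix: not/apart) + appear (root) + -ance (suffix: state/act)
Total morphemes: 3

3 morphemes (dis- (prefix: not/apart) + appear (root) + -ance (suffix: state/act))


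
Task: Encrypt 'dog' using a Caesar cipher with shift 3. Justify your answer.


Shift each letter by 3: d -> g, o -> r, g -> j. Result: 'grj'.

grj


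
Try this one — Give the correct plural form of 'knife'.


Apply rule: Change -fe to -ves. 'knife' becomes 'knives'.

knives


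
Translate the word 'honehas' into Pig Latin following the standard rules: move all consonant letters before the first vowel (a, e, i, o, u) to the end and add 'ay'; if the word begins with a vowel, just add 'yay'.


'honehas': move consonant cluster 'h' to end and add 'ay': 'onehashay'.

onehashay


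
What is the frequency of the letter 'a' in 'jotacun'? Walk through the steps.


Letter 'a' in 'jotacun': found at position(s) 4 = 1 occurrence(s).

1


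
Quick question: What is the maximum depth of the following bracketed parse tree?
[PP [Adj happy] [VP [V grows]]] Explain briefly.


Count bracket nesting levels:
'[' at pos 0: depth = 1
'[' at pos 4: depth = 2
'[' at pos 16: depth = 2
'[' at pos 20: depth = 3
Maximum depth reached: 3

3


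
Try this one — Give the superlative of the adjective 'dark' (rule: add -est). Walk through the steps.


Apply superlative formation (add -est): 'dark' -> 'darkest'.

darkest


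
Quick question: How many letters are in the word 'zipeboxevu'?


Spell out 'zipeboxevu' and number each letter: z(1), i(2), p(3), e(4), b(5), o(6), x(7), e(8), v(9), u(10). Total: 10 letters.

10


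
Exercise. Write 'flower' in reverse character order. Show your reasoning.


Reverse 'flower' character by character: 'rewolf'.

rewolf


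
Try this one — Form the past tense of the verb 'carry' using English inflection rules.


Apply rule: Change -y to -ied. 'carry' becomes 'carried'.

carried


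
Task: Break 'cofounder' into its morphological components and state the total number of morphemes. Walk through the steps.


Step 1: Identify prefix: 'co' (meaning: together)
Step 2: Identify root: 'found'
Step 3: Identify suffix(es): 'er'
Decomposition: co- (prefix: together) + found (root) + -er (suffix: one who)
Total morphemes: 3

3 morphemes (co- (prefix: together) + found (root) + -er (suffix: one who))


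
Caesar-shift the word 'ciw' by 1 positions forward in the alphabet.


Shift each letter by 1: c -> d, i -> j, w -> x. Result: 'djx'.

djx


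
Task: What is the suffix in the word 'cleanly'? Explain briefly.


The word 'cleanly' = 'clean' (root) + '-ly' (suffix). The suffix is '-ly'.

ly


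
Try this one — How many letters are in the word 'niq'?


Spell out 'niq' and number each letter: n(1), i(2), q(3). Total: 3 letters.

3


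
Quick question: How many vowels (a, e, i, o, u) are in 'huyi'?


Vowels in 'huyi': u, i = 2 vowels.

2


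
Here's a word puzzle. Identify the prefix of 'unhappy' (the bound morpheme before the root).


The word 'unhappy' = 'un' (prefix) + 'happy' (root). The prefix is 'un'.

un


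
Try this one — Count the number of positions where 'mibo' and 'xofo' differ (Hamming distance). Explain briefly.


Alignment:
Position 1: 'm' vs 'x' = DIFFER
Position 2: 'i' vs 'o' = DIFFER
Position 3: 'b' vs 'f' = DIFFER
Position 4: 'o' vs 'o' = match
Total differences: 3

3


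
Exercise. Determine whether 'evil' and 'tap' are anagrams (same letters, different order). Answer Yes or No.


Sorted letters of 'evil': 'eilv'
Sorted letters of 'tap': 'apt'
They do not match.

No


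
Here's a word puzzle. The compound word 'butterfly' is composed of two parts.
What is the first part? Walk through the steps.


Split 'butterfly' into 'butter' + 'fly'. The first part is 'butter'.

butter


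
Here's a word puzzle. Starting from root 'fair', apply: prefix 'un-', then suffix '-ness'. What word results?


Step 1: Add prefix 'un-' to 'fair' = 'unfair'
Step 2: Add suffix '-ness' to 'unfair' = 'unfairness'

unfairness


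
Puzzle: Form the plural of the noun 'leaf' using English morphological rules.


Apply rule: Change -f to -ves. 'leaf' becomes 'leaves'.

leaves


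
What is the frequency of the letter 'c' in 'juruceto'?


Letter 'c' in 'juruceto': found at position(s) 5 = 1 occurrence(s).

1


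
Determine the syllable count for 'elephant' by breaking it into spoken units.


Break 'elephant' into syllables: el-e-phant -> el | e | phant = 3 syllables

3 syllables


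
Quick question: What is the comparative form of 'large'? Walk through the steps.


Apply comparative formation (ends in e: add -r): 'large' -> 'larger'.

larger


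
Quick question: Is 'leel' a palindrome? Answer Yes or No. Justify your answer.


Forward: 'leel'
Reversed: 'leel'
They are identical.

Yes


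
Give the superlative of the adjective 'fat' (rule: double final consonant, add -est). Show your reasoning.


Apply superlative formation (double final consonant, add -est): 'fat' -> 'fattest'.

fattest


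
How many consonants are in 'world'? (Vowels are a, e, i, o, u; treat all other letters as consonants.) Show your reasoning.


Consonants in 'world': w, r, l, d = 4 consonants.

4


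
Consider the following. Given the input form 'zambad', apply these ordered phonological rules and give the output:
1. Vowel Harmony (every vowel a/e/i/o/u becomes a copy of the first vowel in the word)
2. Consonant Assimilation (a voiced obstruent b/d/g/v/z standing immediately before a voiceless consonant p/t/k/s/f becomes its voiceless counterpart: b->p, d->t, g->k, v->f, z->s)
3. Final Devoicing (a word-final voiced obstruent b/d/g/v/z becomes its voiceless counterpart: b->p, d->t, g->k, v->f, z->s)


Starting form: 'zambad'
Rule 1: Vowel Harmony: all vowels already match. No change.
Rule 2: Consonant Assimilation: no voiced obstruent (b/d/g/v/z) stands immediately before a voiceless consonant (p/t/k/s/f). No change.
Rule 3: Final Devoicing: word-final voiced obstruent 'd' becomes voiceless 't'. 'zambad' -> 'zambat'
Final form: 'zambat'

zambat


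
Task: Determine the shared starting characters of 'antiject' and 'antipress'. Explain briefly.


Compare from the start: 4 characters match: 'anti'. Mismatch at position 5: 'j' vs 'p'.

anti


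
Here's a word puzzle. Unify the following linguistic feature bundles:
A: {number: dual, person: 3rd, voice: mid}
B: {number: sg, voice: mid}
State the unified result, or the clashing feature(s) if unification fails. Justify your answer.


Compare features:
number: A=dual vs B=sg -> CLASH
person: A=3rd vs B=_ -> unified: 3rd
voice: A=mid vs B=mid -> unified: mid
Clash detected on feature 'number' (dual vs sg); unification fails.

CLASH on 'number' (dual vs sg)


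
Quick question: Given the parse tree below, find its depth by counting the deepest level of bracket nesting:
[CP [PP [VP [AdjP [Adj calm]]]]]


Count bracket nesting levels:
'[' at pos 0: depth = 1
'[' at pos 4: depth = 2
'[' at pos 8: depth = 3
'[' at pos 12: depth = 4
'[' at pos 18: depth = 5
Maximum depth reached: 5

5


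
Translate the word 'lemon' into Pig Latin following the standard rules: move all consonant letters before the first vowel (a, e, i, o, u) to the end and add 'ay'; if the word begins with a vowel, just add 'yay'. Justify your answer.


'lemon': move consonant cluster 'l' to end and add 'ay': 'emonlay'.

emonlay


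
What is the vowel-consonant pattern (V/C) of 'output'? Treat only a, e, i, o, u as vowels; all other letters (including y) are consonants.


Letter mapping: o = V, u = V, t = C, p = C, u = V, t = C.

VVCCVC


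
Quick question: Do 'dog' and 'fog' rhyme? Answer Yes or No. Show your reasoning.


Rime (stressed vowel + following sounds) of 'dog': -og = /ɒg/
Rime of 'fog': -og = /ɒg/
/ɒg/ and /ɒg/ are the same ending sound, so the words rhyme.

Yes


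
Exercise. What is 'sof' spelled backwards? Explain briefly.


Reverse 'sof' character by character: 'fos'.

fos


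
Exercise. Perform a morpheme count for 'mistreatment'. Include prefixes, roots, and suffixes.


Decomposition: mis- (prefix) + treat (root) + -ment (suffix) = 3 morpheme(s)

3 morphemes


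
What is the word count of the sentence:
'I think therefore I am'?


Split into words: I | think | therefore | I | am = 5 words.

5


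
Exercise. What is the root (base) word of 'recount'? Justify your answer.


Remove prefix 're' from 'recount' to get root 'count'.

count


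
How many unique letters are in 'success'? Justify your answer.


Unique letters in 'success': {c, e, s, u} = 4 distinct letters.

4


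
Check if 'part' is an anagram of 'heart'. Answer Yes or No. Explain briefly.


Sorted letters of 'part': 'aprt'
Sorted letters of 'heart': 'aehrt'
They do not match.

No


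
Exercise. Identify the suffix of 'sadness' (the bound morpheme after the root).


The word 'sadness' = 'sad' (root) + '-ness' (suffix). The suffix is '-ness'.

ness


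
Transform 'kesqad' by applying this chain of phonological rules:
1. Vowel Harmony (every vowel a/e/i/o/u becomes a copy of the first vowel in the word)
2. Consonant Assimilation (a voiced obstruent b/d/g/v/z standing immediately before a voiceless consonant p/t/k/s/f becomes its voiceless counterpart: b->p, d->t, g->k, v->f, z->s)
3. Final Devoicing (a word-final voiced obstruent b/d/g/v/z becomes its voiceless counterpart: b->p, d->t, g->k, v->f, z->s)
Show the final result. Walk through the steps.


Starting form: 'kesqad'
Rule 1: Vowel Harmony: all vowels become 'e' (matching first vowel). 'kesqad' -> 'kesqed'
Rule 2: Consonant Assimilation: no voiced obstruent (b/d/g/v/z) stands immediately before a voiceless consonant (p/t/k/s/f). No change.
Rule 3: Final Devoicing: word-final voiced obstruent 'd' becomes voiceless 't'. 'kesqed' -> 'kesqet'
Final form: 'kesqet'

kesqet


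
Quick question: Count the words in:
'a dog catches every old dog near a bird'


Split into words: a | dog | catches | every | old | dog | near | a | bird = 9 words.

9


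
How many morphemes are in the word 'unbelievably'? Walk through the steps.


Decomposition: un- (prefix) + believe (root) + -able (suffix) + -ly (suffix) = 4 morpheme(s)

4 morphemes


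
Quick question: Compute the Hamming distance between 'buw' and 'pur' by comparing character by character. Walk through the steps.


Alignment:
Position 1: 'b' vs 'p' = DIFFER
Position 2: 'u' vs 'u' = match
Position 3: 'w' vs 'r' = DIFFER
Total differences: 2

2


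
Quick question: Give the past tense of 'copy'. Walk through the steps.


Apply rule: Change -y to -ied. 'copy' becomes 'copied'.

copied


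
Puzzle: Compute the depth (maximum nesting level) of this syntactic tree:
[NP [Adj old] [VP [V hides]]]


Count bracket nesting levels:
'[' at pos 0: depth = 1
'[' at pos 4: depth = 2
'[' at pos 14: depth = 2
'[' at pos 18: depth = 3
Maximum depth reached: 3

3


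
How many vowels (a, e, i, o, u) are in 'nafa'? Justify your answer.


Vowels in 'nafa': a, a = 2 vowels.

2


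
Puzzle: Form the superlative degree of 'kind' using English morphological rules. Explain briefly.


Apply superlative formation (add -est): 'kind' -> 'kindest'.

kindest


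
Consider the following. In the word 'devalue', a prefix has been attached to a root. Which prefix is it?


The word 'devalue' = 'de' (prefix) + 'value' (root). The prefix is 'de'.

de


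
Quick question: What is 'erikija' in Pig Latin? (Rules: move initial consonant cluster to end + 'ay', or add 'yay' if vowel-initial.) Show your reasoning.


'erikija' starts with a vowel, so add 'yay': 'erikijayay'.

erikijayay


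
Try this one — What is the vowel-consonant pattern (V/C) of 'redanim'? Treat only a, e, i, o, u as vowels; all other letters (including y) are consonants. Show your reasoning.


Letter mapping: r = C, e = V, d = C, a = V, n = C, i = V, m = C.

CVCVCVC


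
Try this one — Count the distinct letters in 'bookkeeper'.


Unique letters in 'bookkeeper': {b, e, k, o, p, r} = 6 distinct letters.

6


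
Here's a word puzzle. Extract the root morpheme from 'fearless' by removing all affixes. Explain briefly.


Remove suffix '-less' from 'fearless' to get root 'fear'.

fear


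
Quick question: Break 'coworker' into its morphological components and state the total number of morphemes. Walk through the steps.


Step 1: Identify prefix: 'co' (meaning: together)
Step 2: Identify root: 'work'
Step 3: Identify suffix(es): 'er'
Decomposition: co- (prefix: together) + work (root) + -er (suffix: one who)
Total morphemes: 3

3 morphemes (co- (prefix: together) + work (root) + -er (suffix: one who))


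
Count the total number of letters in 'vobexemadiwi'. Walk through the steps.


Spell out 'vobexemadiwi' and number each letter: v(1), o(2), b(3), e(4), x(5), e(6), m(7), a(8), d(9), i(10), w(11), i(12). Total: 12 letters.

12


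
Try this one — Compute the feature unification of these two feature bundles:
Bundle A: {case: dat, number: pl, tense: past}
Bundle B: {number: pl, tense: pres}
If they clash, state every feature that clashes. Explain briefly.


Compare features:
case: A=dat vs B=_ -> unified: dat
number: A=pl vs B=pl -> unified: pl
tense: A=past vs B=pres -> CLASH
Clash detected on feature 'tense' (past vs pres); unification fails.

CLASH on 'tense' (past vs pres)


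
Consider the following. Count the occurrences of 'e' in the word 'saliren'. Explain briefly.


Letter 'e' in 'saliren': found at position(s) 6 = 1 occurrence(s).

1


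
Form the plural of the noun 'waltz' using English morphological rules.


Apply rule: Add -es (sibilant/fricative ending). 'waltz' becomes 'waltzes'.

waltzes


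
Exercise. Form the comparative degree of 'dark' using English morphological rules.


Apply comparative formation (add -er): 'dark' -> 'darker'.

darker


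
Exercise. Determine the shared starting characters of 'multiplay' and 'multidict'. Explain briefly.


Compare from the start: 5 characters match: 'multi'. Mismatch at position 6: 'p' vs 'd'.

multi


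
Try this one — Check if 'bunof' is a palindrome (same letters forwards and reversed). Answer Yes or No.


Forward: 'bunof'
Reversed: 'fonub'
They differ.

No


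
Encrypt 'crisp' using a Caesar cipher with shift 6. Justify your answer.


Shift each letter by 6: c -> i, r -> x, i -> o, s -> y, p -> v. Result: 'ixoyv'.

ixoyv


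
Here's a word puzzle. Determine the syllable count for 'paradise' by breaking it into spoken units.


Break 'paradise' into syllables: par-a-dise -> par | a | dise = 3 syllables

3 syllables


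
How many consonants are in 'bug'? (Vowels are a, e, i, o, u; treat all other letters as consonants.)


Consonants in 'bug': b, g = 2 consonants.

2


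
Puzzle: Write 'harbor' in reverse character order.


Reverse 'harbor' character by character: 'robrah'.

robrah


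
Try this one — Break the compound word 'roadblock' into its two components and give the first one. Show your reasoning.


Split 'roadblock' into 'road' + 'block'. The first part is 'road'.

road


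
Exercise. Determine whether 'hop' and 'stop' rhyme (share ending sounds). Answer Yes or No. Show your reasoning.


Rime (stressed vowel + following sounds) of 'hop': -op = /ɒp/
Rime of 'stop': -op = /ɒp/
/ɒp/ and /ɒp/ are the same ending sound, so the words rhyme.

Yes


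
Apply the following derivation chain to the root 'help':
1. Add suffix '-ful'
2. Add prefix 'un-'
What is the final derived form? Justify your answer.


Step 1: Add suffix '-ful' to 'help' = 'helpful'
Step 2: Add prefix 'un-' to 'helpful' = 'unhelpful'

unhelpful
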